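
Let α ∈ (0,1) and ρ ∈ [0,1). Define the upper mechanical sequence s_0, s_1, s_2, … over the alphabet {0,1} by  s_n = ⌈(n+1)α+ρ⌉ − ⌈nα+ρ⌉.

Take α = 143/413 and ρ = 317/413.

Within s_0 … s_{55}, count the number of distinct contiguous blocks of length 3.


t_n = ⌈(n·143+317)/413⌉ for n = 0 … 56:
  n=0…9: ⌈317/413⌉=1 ⌈460/413⌉=2 ⌈603/413⌉=2 ⌈746/413⌉=2 ⌈889/413⌉=3 ⌈1032/413⌉=3 ⌈1175/413⌉=3 ⌈1318/413⌉=4 ⌈1461/413⌉=4 ⌈1604/413⌉=4
  n=10…19: ⌈1747/413⌉=5 ⌈1890/413⌉=5 ⌈2033/413⌉=5 ⌈2176/413⌉=6 ⌈2319/413⌉=6 ⌈2462/413⌉=6 ⌈2605/413⌉=7 ⌈2748/413⌉=7 ⌈2891/413⌉=7 ⌈3034/413⌉=8
  n=20…29: ⌈3177/413⌉=8 ⌈3320/413⌉=9 ⌈3463/413⌉=9 ⌈3606/413⌉=9 ⌈3749/413⌉=10 ⌈3892/413⌉=10 ⌈4035/413⌉=10 ⌈4178/413⌉=11 ⌈4321/413⌉=11 ⌈4464/413⌉=11
  n=30…39: ⌈4607/413⌉=12 ⌈4750/413⌉=12 ⌈4893/413⌉=12 ⌈5036/413⌉=13 ⌈5179/413⌉=13 ⌈5322/413⌉=13 ⌈5465/413⌉=14 ⌈5608/413⌉=14 ⌈5751/413⌉=14 ⌈5894/413⌉=15
  n=40…49: ⌈6037/413⌉=15 ⌈6180/413⌉=15 ⌈6323/413⌉=16 ⌈6466/413⌉=16 ⌈6609/413⌉=17 ⌈6752/413⌉=17 ⌈6895/413⌉=17 ⌈7038/413⌉=18 ⌈7181/413⌉=18 ⌈7324/413⌉=18
  n=50…56: ⌈7467/413⌉=19 ⌈7610/413⌉=19 ⌈7753/413⌉=19 ⌈7896/413⌉=20 ⌈8039/413⌉=20 ⌈8182/413⌉=20 ⌈8325/413⌉=21
s_n = t_(n+1) − t_n for n = 0 … 55 gives
prefix = 10010010010010010010100100100100100100100101001001001001
slide a length-3 window over [0..2] … [53..55] (54 windows); first occurrence of each distinct factor:
  [  0..  2] 100
  [  1..  3] 001
  [  2..  4] 010
  [ 18.. 20] 101
  (the other 50 windows repeat one of these)
distinct factors: {001, 010, 100, 101}
count = 4  (Sturmian bound for length 3 is 4)

4


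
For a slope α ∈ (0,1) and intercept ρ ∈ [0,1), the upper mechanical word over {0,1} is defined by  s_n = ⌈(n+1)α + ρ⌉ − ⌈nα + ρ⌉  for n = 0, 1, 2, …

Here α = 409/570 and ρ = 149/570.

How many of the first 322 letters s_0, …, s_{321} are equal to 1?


231

#1s = Σ_{n=0}^{321} s_n = Σ_{n=0}^{321} (⌈(n+1)α+ρ⌉ − ⌈nα+ρ⌉)
the sum telescopes: every ⌈nα+ρ⌉ with 0 < n < 322 appears once with + and once with −, leaving ⌈322α+ρ⌉ − ⌈0·α+ρ⌉
322α + ρ = (322·409 + 149) / 570 = 131847/570
ρ = 149/570
⌈131847/570⌉ = 232,  ⌈149/570⌉ = 1
#1s = 232 − 1 = 231


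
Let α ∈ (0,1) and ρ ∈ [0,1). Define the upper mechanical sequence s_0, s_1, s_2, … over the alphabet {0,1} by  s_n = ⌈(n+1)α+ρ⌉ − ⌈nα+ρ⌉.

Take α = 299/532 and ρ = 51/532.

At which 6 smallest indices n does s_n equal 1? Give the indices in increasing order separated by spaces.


n=0: ⌈350/532⌉−⌈51/532⌉ = 1−1 = 0
n=1: ⌈649/532⌉−⌈350/532⌉ = 2−1 = 1  ← one
n=2: ⌈948/532⌉−⌈649/532⌉ = 2−2 = 0
n=3: ⌈1247/532⌉−⌈948/532⌉ = 3−2 = 1  ← one
n=4: ⌈1546/532⌉−⌈1247/532⌉ = 3−3 = 0
n=5: ⌈1845/532⌉−⌈1546/532⌉ = 4−3 = 1  ← one
n=6: ⌈2144/532⌉−⌈1845/532⌉ = 5−4 = 1  ← one
n=7: ⌈2443/532⌉−⌈2144/532⌉ = 5−5 = 0
n=8: ⌈2742/532⌉−⌈2443/532⌉ = 6−5 = 1  ← one
n=9: ⌈3041/532⌉−⌈2742/532⌉ = 6−6 = 0
n=10: ⌈3340/532⌉−⌈3041/532⌉ = 7−6 = 1  ← one
positions of the first 6 ones: 1 3 5 6 8 10

1 3 5 6 8 10


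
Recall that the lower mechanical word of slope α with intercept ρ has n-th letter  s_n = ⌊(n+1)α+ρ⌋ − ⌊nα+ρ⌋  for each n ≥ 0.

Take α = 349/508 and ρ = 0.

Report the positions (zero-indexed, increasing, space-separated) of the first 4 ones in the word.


n=0: ⌊349/508⌋−⌊0/508⌋ = 0−0 = 0
n=1: ⌊698/508⌋−⌊349/508⌋ = 1−0 = 1  ← one
n=2: ⌊1047/508⌋−⌊698/508⌋ = 2−1 = 1  ← one
n=3: ⌊1396/508⌋−⌊1047/508⌋ = 2−2 = 0
n=4: ⌊1745/508⌋−⌊1396/508⌋ = 3−2 = 1  ← one
n=5: ⌊2094/508⌋−⌊1745/508⌋ = 4−3 = 1  ← one
positions of the first 4 ones: 1 2 4 5

1 2 4 5


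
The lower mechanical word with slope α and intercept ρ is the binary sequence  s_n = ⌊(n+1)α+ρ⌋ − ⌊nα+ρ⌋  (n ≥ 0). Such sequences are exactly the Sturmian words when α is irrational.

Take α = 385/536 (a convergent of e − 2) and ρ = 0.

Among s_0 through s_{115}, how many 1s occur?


83

#1s = Σ_{n=0}^{115} s_n = Σ_{n=0}^{115} (⌊(n+1)α+ρ⌋ − ⌊nα+ρ⌋)
the sum telescopes: every ⌊nα+ρ⌋ with 0 < n < 116 appears once with + and once with −, leaving ⌊116α+ρ⌋ − ⌊0·α+ρ⌋
116α + ρ = (116·385) / 536 = 44660/536
ρ = 0/536
⌊44660/536⌋ = 83,  ⌊0/536⌋ = 0
#1s = 83 − 0 = 83


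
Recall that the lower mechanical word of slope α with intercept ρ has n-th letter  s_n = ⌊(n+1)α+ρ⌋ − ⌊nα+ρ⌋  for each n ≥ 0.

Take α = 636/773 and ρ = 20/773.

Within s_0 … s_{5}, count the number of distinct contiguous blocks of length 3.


t_n = ⌊(n·636+20)/773⌋ for n = 0 … 6:
  n=0…6: ⌊20/773⌋=0 ⌊656/773⌋=0 ⌊1292/773⌋=1 ⌊1928/773⌋=2 ⌊2564/773⌋=3 ⌊3200/773⌋=4 ⌊3836/773⌋=4
s_n = t_(n+1) − t_n for n = 0 … 5 gives
prefix = 011110
slide a length-3 window over [0..2] … [3..5] (4 windows); first occurrence of each distinct factor:
  [  0..  2] 011
  [  1..  3] 111
  [  3..  5] 110
  (the other 1 window repeats one of these)
distinct factors: {011, 110, 111}
count = 3  (Sturmian bound for length 3 is 4)

3


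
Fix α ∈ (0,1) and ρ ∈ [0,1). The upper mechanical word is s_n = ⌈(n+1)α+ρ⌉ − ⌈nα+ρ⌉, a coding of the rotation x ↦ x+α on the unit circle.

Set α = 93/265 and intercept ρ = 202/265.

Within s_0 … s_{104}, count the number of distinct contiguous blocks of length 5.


t_n = ⌈(n·93+202)/265⌉ for n = 0 … 105:
  n=0…9: ⌈202/265⌉=1 ⌈295/265⌉=2 ⌈388/265⌉=2 ⌈481/265⌉=2 ⌈574/265⌉=3 ⌈667/265⌉=3 ⌈760/265⌉=3 ⌈853/265⌉=4 ⌈946/265⌉=4 ⌈1039/265⌉=4
  n=10…19: ⌈1132/265⌉=5 ⌈1225/265⌉=5 ⌈1318/265⌉=5 ⌈1411/265⌉=6 ⌈1504/265⌉=6 ⌈1597/265⌉=7 ⌈1690/265⌉=7 ⌈1783/265⌉=7 ⌈1876/265⌉=8 ⌈1969/265⌉=8
  n=20…29: ⌈2062/265⌉=8 ⌈2155/265⌉=9 ⌈2248/265⌉=9 ⌈2341/265⌉=9 ⌈2434/265⌉=10 ⌈2527/265⌉=10 ⌈2620/265⌉=10 ⌈2713/265⌉=11 ⌈2806/265⌉=11 ⌈2899/265⌉=11
  n=30…39: ⌈2992/265⌉=12 ⌈3085/265⌉=12 ⌈3178/265⌉=12 ⌈3271/265⌉=13 ⌈3364/265⌉=13 ⌈3457/265⌉=14 ⌈3550/265⌉=14 ⌈3643/265⌉=14 ⌈3736/265⌉=15 ⌈3829/265⌉=15
  n=40…49: ⌈3922/265⌉=15 ⌈4015/265⌉=16 ⌈4108/265⌉=16 ⌈4201/265⌉=16 ⌈4294/265⌉=17 ⌈4387/265⌉=17 ⌈4480/265⌉=17 ⌈4573/265⌉=18 ⌈4666/265⌉=18 ⌈4759/265⌉=18
  n=50…59: ⌈4852/265⌉=19 ⌈4945/265⌉=19 ⌈5038/265⌉=20 ⌈5131/265⌉=20 ⌈5224/265⌉=20 ⌈5317/265⌉=21 ⌈5410/265⌉=21 ⌈5503/265⌉=21 ⌈5596/265⌉=22 ⌈5689/265⌉=22
  n=60…69: ⌈5782/265⌉=22 ⌈5875/265⌉=23 ⌈5968/265⌉=23 ⌈6061/265⌉=23 ⌈6154/265⌉=24 ⌈6247/265⌉=24 ⌈6340/265⌉=24 ⌈6433/265⌉=25 ⌈6526/265⌉=25 ⌈6619/265⌉=25
  n=70…79: ⌈6712/265⌉=26 ⌈6805/265⌉=26 ⌈6898/265⌉=27 ⌈6991/265⌉=27 ⌈7084/265⌉=27 ⌈7177/265⌉=28 ⌈7270/265⌉=28 ⌈7363/265⌉=28 ⌈7456/265⌉=29 ⌈7549/265⌉=29
  n=80…89: ⌈7642/265⌉=29 ⌈7735/265⌉=30 ⌈7828/265⌉=30 ⌈7921/265⌉=30 ⌈8014/265⌉=31 ⌈8107/265⌉=31 ⌈8200/265⌉=31 ⌈8293/265⌉=32 ⌈8386/265⌉=32 ⌈8479/265⌉=32
  n=90…99: ⌈8572/265⌉=33 ⌈8665/265⌉=33 ⌈8758/265⌉=34 ⌈8851/265⌉=34 ⌈8944/265⌉=34 ⌈9037/265⌉=35 ⌈9130/265⌉=35 ⌈9223/265⌉=35 ⌈9316/265⌉=36 ⌈9409/265⌉=36
  n=100…105: ⌈9502/265⌉=36 ⌈9595/265⌉=37 ⌈9688/265⌉=37 ⌈9781/265⌉=37 ⌈9874/265⌉=38 ⌈9967/265⌉=38
s_n = t_(n+1) − t_n for n = 0 … 104 gives
prefix = 100100100100101001001001001001001010010010010010010100100100100100100101001001001001001001010010010010010
slide a length-5 window over [0..4] … [100..104] (101 windows); first occurrence of each distinct factor:
  [  0..  4] 10010
  [  1..  5] 00100
  [  2..  6] 01001
  [ 10.. 14] 00101
  [ 11.. 15] 01010
  [ 12.. 16] 10100
  (the other 95 windows repeat one of these)
distinct factors: {00100, 00101, 01001, 01010, 10010, 10100}
count = 6  (Sturmian bound for length 5 is 6)

6


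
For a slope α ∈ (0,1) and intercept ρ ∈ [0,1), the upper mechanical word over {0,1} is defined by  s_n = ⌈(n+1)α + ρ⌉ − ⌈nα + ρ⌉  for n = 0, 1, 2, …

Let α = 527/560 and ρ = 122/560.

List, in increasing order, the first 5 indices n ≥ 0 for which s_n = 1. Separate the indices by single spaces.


0 1 2 4 5

n=0: ⌈649/560⌉−⌈122/560⌉ = 2−1 = 1  ← one
n=1: ⌈1176/560⌉−⌈649/560⌉ = 3−2 = 1  ← one
n=2: ⌈1703/560⌉−⌈1176/560⌉ = 4−3 = 1  ← one
n=3: ⌈2230/560⌉−⌈1703/560⌉ = 4−4 = 0
n=4: ⌈2757/560⌉−⌈2230/560⌉ = 5−4 = 1  ← one
n=5: ⌈3284/560⌉−⌈2757/560⌉ = 6−5 = 1  ← one
positions of the first 5 ones: 0 1 2 4 5


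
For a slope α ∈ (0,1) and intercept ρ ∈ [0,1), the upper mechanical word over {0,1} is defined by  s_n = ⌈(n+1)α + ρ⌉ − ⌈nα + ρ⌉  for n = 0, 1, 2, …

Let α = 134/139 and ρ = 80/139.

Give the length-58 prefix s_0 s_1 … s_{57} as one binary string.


1111111111111110111111111111111111111111111011111111111111

n=0: ⌈(1·134+80)/139⌉ − ⌈(0·134+80)/139⌉ = ⌈214/139⌉ − ⌈80/139⌉ = 2 − 1 = 1
n=1: ⌈(2·134+80)/139⌉ − ⌈(1·134+80)/139⌉ = ⌈348/139⌉ − ⌈214/139⌉ = 3 − 2 = 1
n=2: ⌈(3·134+80)/139⌉ − ⌈(2·134+80)/139⌉ = ⌈482/139⌉ − ⌈348/139⌉ = 4 − 3 = 1
n=3: ⌈(4·134+80)/139⌉ − ⌈(3·134+80)/139⌉ = ⌈616/139⌉ − ⌈482/139⌉ = 5 − 4 = 1
n=4: ⌈(5·134+80)/139⌉ − ⌈(4·134+80)/139⌉ = ⌈750/139⌉ − ⌈616/139⌉ = 6 − 5 = 1
n=5: ⌈(6·134+80)/139⌉ − ⌈(5·134+80)/139⌉ = ⌈884/139⌉ − ⌈750/139⌉ = 7 − 6 = 1
n=6: ⌈(7·134+80)/139⌉ − ⌈(6·134+80)/139⌉ = ⌈1018/139⌉ − ⌈884/139⌉ = 8 − 7 = 1
n=7: ⌈(8·134+80)/139⌉ − ⌈(7·134+80)/139⌉ = ⌈1152/139⌉ − ⌈1018/139⌉ = 9 − 8 = 1
n=8: ⌈(9·134+80)/139⌉ − ⌈(8·134+80)/139⌉ = ⌈1286/139⌉ − ⌈1152/139⌉ = 10 − 9 = 1
n=9: ⌈(10·134+80)/139⌉ − ⌈(9·134+80)/139⌉ = ⌈1420/139⌉ − ⌈1286/139⌉ = 11 − 10 = 1
n=10: ⌈(11·134+80)/139⌉ − ⌈(10·134+80)/139⌉ = ⌈1554/139⌉ − ⌈1420/139⌉ = 12 − 11 = 1
n=11: ⌈(12·134+80)/139⌉ − ⌈(11·134+80)/139⌉ = ⌈1688/139⌉ − ⌈1554/139⌉ = 13 − 12 = 1
n=12: ⌈(13·134+80)/139⌉ − ⌈(12·134+80)/139⌉ = ⌈1822/139⌉ − ⌈1688/139⌉ = 14 − 13 = 1
n=13: ⌈(14·134+80)/139⌉ − ⌈(13·134+80)/139⌉ = ⌈1956/139⌉ − ⌈1822/139⌉ = 15 − 14 = 1
n=14: ⌈(15·134+80)/139⌉ − ⌈(14·134+80)/139⌉ = ⌈2090/139⌉ − ⌈1956/139⌉ = 16 − 15 = 1
n=15: ⌈(16·134+80)/139⌉ − ⌈(15·134+80)/139⌉ = ⌈2224/139⌉ − ⌈2090/139⌉ = 16 − 16 = 0
n=16: ⌈(17·134+80)/139⌉ − ⌈(16·134+80)/139⌉ = ⌈2358/139⌉ − ⌈2224/139⌉ = 17 − 16 = 1
n=17: ⌈(18·134+80)/139⌉ − ⌈(17·134+80)/139⌉ = ⌈2492/139⌉ − ⌈2358/139⌉ = 18 − 17 = 1
n=18: ⌈(19·134+80)/139⌉ − ⌈(18·134+80)/139⌉ = ⌈2626/139⌉ − ⌈2492/139⌉ = 19 − 18 = 1
n=19: ⌈(20·134+80)/139⌉ − ⌈(19·134+80)/139⌉ = ⌈2760/139⌉ − ⌈2626/139⌉ = 20 − 19 = 1
n=20: ⌈(21·134+80)/139⌉ − ⌈(20·134+80)/139⌉ = ⌈2894/139⌉ − ⌈2760/139⌉ = 21 − 20 = 1
n=21: ⌈(22·134+80)/139⌉ − ⌈(21·134+80)/139⌉ = ⌈3028/139⌉ − ⌈2894/139⌉ = 22 − 21 = 1
n=22: ⌈(23·134+80)/139⌉ − ⌈(22·134+80)/139⌉ = ⌈3162/139⌉ − ⌈3028/139⌉ = 23 − 22 = 1
n=23: ⌈(24·134+80)/139⌉ − ⌈(23·134+80)/139⌉ = ⌈3296/139⌉ − ⌈3162/139⌉ = 24 − 23 = 1
n=24: ⌈(25·134+80)/139⌉ − ⌈(24·134+80)/139⌉ = ⌈3430/139⌉ − ⌈3296/139⌉ = 25 − 24 = 1
n=25: ⌈(26·134+80)/139⌉ − ⌈(25·134+80)/139⌉ = ⌈3564/139⌉ − ⌈3430/139⌉ = 26 − 25 = 1
n=26: ⌈(27·134+80)/139⌉ − ⌈(26·134+80)/139⌉ = ⌈3698/139⌉ − ⌈3564/139⌉ = 27 − 26 = 1
n=27: ⌈(28·134+80)/139⌉ − ⌈(27·134+80)/139⌉ = ⌈3832/139⌉ − ⌈3698/139⌉ = 28 − 27 = 1
n=28: ⌈(29·134+80)/139⌉ − ⌈(28·134+80)/139⌉ = ⌈3966/139⌉ − ⌈3832/139⌉ = 29 − 28 = 1
n=29: ⌈(30·134+80)/139⌉ − ⌈(29·134+80)/139⌉ = ⌈4100/139⌉ − ⌈3966/139⌉ = 30 − 29 = 1
n=30: ⌈(31·134+80)/139⌉ − ⌈(30·134+80)/139⌉ = ⌈4234/139⌉ − ⌈4100/139⌉ = 31 − 30 = 1
n=31: ⌈(32·134+80)/139⌉ − ⌈(31·134+80)/139⌉ = ⌈4368/139⌉ − ⌈4234/139⌉ = 32 − 31 = 1
n=32: ⌈(33·134+80)/139⌉ − ⌈(32·134+80)/139⌉ = ⌈4502/139⌉ − ⌈4368/139⌉ = 33 − 32 = 1
n=33: ⌈(34·134+80)/139⌉ − ⌈(33·134+80)/139⌉ = ⌈4636/139⌉ − ⌈4502/139⌉ = 34 − 33 = 1
n=34: ⌈(35·134+80)/139⌉ − ⌈(34·134+80)/139⌉ = ⌈4770/139⌉ − ⌈4636/139⌉ = 35 − 34 = 1
n=35: ⌈(36·134+80)/139⌉ − ⌈(35·134+80)/139⌉ = ⌈4904/139⌉ − ⌈4770/139⌉ = 36 − 35 = 1
n=36: ⌈(37·134+80)/139⌉ − ⌈(36·134+80)/139⌉ = ⌈5038/139⌉ − ⌈4904/139⌉ = 37 − 36 = 1
n=37: ⌈(38·134+80)/139⌉ − ⌈(37·134+80)/139⌉ = ⌈5172/139⌉ − ⌈5038/139⌉ = 38 − 37 = 1
n=38: ⌈(39·134+80)/139⌉ − ⌈(38·134+80)/139⌉ = ⌈5306/139⌉ − ⌈5172/139⌉ = 39 − 38 = 1
n=39: ⌈(40·134+80)/139⌉ − ⌈(39·134+80)/139⌉ = ⌈5440/139⌉ − ⌈5306/139⌉ = 40 − 39 = 1
n=40: ⌈(41·134+80)/139⌉ − ⌈(40·134+80)/139⌉ = ⌈5574/139⌉ − ⌈5440/139⌉ = 41 − 40 = 1
n=41: ⌈(42·134+80)/139⌉ − ⌈(41·134+80)/139⌉ = ⌈5708/139⌉ − ⌈5574/139⌉ = 42 − 41 = 1
n=42: ⌈(43·134+80)/139⌉ − ⌈(42·134+80)/139⌉ = ⌈5842/139⌉ − ⌈5708/139⌉ = 43 − 42 = 1
n=43: ⌈(44·134+80)/139⌉ − ⌈(43·134+80)/139⌉ = ⌈5976/139⌉ − ⌈5842/139⌉ = 43 − 43 = 0
n=44: ⌈(45·134+80)/139⌉ − ⌈(44·134+80)/139⌉ = ⌈6110/139⌉ − ⌈5976/139⌉ = 44 − 43 = 1
n=45: ⌈(46·134+80)/139⌉ − ⌈(45·134+80)/139⌉ = ⌈6244/139⌉ − ⌈6110/139⌉ = 45 − 44 = 1
n=46: ⌈(47·134+80)/139⌉ − ⌈(46·134+80)/139⌉ = ⌈6378/139⌉ − ⌈6244/139⌉ = 46 − 45 = 1
n=47: ⌈(48·134+80)/139⌉ − ⌈(47·134+80)/139⌉ = ⌈6512/139⌉ − ⌈6378/139⌉ = 47 − 46 = 1
n=48: ⌈(49·134+80)/139⌉ − ⌈(48·134+80)/139⌉ = ⌈6646/139⌉ − ⌈6512/139⌉ = 48 − 47 = 1
n=49: ⌈(50·134+80)/139⌉ − ⌈(49·134+80)/139⌉ = ⌈6780/139⌉ − ⌈6646/139⌉ = 49 − 48 = 1
n=50: ⌈(51·134+80)/139⌉ − ⌈(50·134+80)/139⌉ = ⌈6914/139⌉ − ⌈6780/139⌉ = 50 − 49 = 1
n=51: ⌈(52·134+80)/139⌉ − ⌈(51·134+80)/139⌉ = ⌈7048/139⌉ − ⌈6914/139⌉ = 51 − 50 = 1
n=52: ⌈(53·134+80)/139⌉ − ⌈(52·134+80)/139⌉ = ⌈7182/139⌉ − ⌈7048/139⌉ = 52 − 51 = 1
n=53: ⌈(54·134+80)/139⌉ − ⌈(53·134+80)/139⌉ = ⌈7316/139⌉ − ⌈7182/139⌉ = 53 − 52 = 1
n=54: ⌈(55·134+80)/139⌉ − ⌈(54·134+80)/139⌉ = ⌈7450/139⌉ − ⌈7316/139⌉ = 54 − 53 = 1
n=55: ⌈(56·134+80)/139⌉ − ⌈(55·134+80)/139⌉ = ⌈7584/139⌉ − ⌈7450/139⌉ = 55 − 54 = 1
n=56: ⌈(57·134+80)/139⌉ − ⌈(56·134+80)/139⌉ = ⌈7718/139⌉ − ⌈7584/139⌉ = 56 − 55 = 1
n=57: ⌈(58·134+80)/139⌉ − ⌈(57·134+80)/139⌉ = ⌈7852/139⌉ − ⌈7718/139⌉ = 57 − 56 = 1


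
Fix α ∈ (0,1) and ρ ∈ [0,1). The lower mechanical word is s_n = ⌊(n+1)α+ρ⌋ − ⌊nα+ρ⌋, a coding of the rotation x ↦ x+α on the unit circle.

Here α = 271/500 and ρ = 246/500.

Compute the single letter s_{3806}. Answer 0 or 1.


(n+1)α + ρ = (3807·271 + 246) / 500 = 1031943/500
nα + ρ     = (3806·271 + 246) / 500 = 1031672/500
⌊1031943/500⌋ = 2063,  ⌊1031672/500⌋ = 2063
s_{3806} = 2063 − 2063 = 0

0


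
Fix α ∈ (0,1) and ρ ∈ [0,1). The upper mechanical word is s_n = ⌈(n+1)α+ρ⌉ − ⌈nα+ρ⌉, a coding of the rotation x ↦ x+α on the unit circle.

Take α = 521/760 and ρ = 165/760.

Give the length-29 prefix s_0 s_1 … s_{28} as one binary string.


01101110110110110110110111011

n=0: ⌈(1·521+165)/760⌉ − ⌈(0·521+165)/760⌉ = ⌈686/760⌉ − ⌈165/760⌉ = 1 − 1 = 0
n=1: ⌈(2·521+165)/760⌉ − ⌈(1·521+165)/760⌉ = ⌈1207/760⌉ − ⌈686/760⌉ = 2 − 1 = 1
n=2: ⌈(3·521+165)/760⌉ − ⌈(2·521+165)/760⌉ = ⌈1728/760⌉ − ⌈1207/760⌉ = 3 − 2 = 1
n=3: ⌈(4·521+165)/760⌉ − ⌈(3·521+165)/760⌉ = ⌈2249/760⌉ − ⌈1728/760⌉ = 3 − 3 = 0
n=4: ⌈(5·521+165)/760⌉ − ⌈(4·521+165)/760⌉ = ⌈2770/760⌉ − ⌈2249/760⌉ = 4 − 3 = 1
n=5: ⌈(6·521+165)/760⌉ − ⌈(5·521+165)/760⌉ = ⌈3291/760⌉ − ⌈2770/760⌉ = 5 − 4 = 1
n=6: ⌈(7·521+165)/760⌉ − ⌈(6·521+165)/760⌉ = ⌈3812/760⌉ − ⌈3291/760⌉ = 6 − 5 = 1
n=7: ⌈(8·521+165)/760⌉ − ⌈(7·521+165)/760⌉ = ⌈4333/760⌉ − ⌈3812/760⌉ = 6 − 6 = 0
n=8: ⌈(9·521+165)/760⌉ − ⌈(8·521+165)/760⌉ = ⌈4854/760⌉ − ⌈4333/760⌉ = 7 − 6 = 1
n=9: ⌈(10·521+165)/760⌉ − ⌈(9·521+165)/760⌉ = ⌈5375/760⌉ − ⌈4854/760⌉ = 8 − 7 = 1
n=10: ⌈(11·521+165)/760⌉ − ⌈(10·521+165)/760⌉ = ⌈5896/760⌉ − ⌈5375/760⌉ = 8 − 8 = 0
n=11: ⌈(12·521+165)/760⌉ − ⌈(11·521+165)/760⌉ = ⌈6417/760⌉ − ⌈5896/760⌉ = 9 − 8 = 1
n=12: ⌈(13·521+165)/760⌉ − ⌈(12·521+165)/760⌉ = ⌈6938/760⌉ − ⌈6417/760⌉ = 10 − 9 = 1
n=13: ⌈(14·521+165)/760⌉ − ⌈(13·521+165)/760⌉ = ⌈7459/760⌉ − ⌈6938/760⌉ = 10 − 10 = 0
n=14: ⌈(15·521+165)/760⌉ − ⌈(14·521+165)/760⌉ = ⌈7980/760⌉ − ⌈7459/760⌉ = 11 − 10 = 1
n=15: ⌈(16·521+165)/760⌉ − ⌈(15·521+165)/760⌉ = ⌈8501/760⌉ − ⌈7980/760⌉ = 12 − 11 = 1
n=16: ⌈(17·521+165)/760⌉ − ⌈(16·521+165)/760⌉ = ⌈9022/760⌉ − ⌈8501/760⌉ = 12 − 12 = 0
n=17: ⌈(18·521+165)/760⌉ − ⌈(17·521+165)/760⌉ = ⌈9543/760⌉ − ⌈9022/760⌉ = 13 − 12 = 1
n=18: ⌈(19·521+165)/760⌉ − ⌈(18·521+165)/760⌉ = ⌈10064/760⌉ − ⌈9543/760⌉ = 14 − 13 = 1
n=19: ⌈(20·521+165)/760⌉ − ⌈(19·521+165)/760⌉ = ⌈10585/760⌉ − ⌈10064/760⌉ = 14 − 14 = 0
n=20: ⌈(21·521+165)/760⌉ − ⌈(20·521+165)/760⌉ = ⌈11106/760⌉ − ⌈10585/760⌉ = 15 − 14 = 1
n=21: ⌈(22·521+165)/760⌉ − ⌈(21·521+165)/760⌉ = ⌈11627/760⌉ − ⌈11106/760⌉ = 16 − 15 = 1
n=22: ⌈(23·521+165)/760⌉ − ⌈(22·521+165)/760⌉ = ⌈12148/760⌉ − ⌈11627/760⌉ = 16 − 16 = 0
n=23: ⌈(24·521+165)/760⌉ − ⌈(23·521+165)/760⌉ = ⌈12669/760⌉ − ⌈12148/760⌉ = 17 − 16 = 1
n=24: ⌈(25·521+165)/760⌉ − ⌈(24·521+165)/760⌉ = ⌈13190/760⌉ − ⌈12669/760⌉ = 18 − 17 = 1
n=25: ⌈(26·521+165)/760⌉ − ⌈(25·521+165)/760⌉ = ⌈13711/760⌉ − ⌈13190/760⌉ = 19 − 18 = 1
n=26: ⌈(27·521+165)/760⌉ − ⌈(26·521+165)/760⌉ = ⌈14232/760⌉ − ⌈13711/760⌉ = 19 − 19 = 0
n=27: ⌈(28·521+165)/760⌉ − ⌈(27·521+165)/760⌉ = ⌈14753/760⌉ − ⌈14232/760⌉ = 20 − 19 = 1
n=28: ⌈(29·521+165)/760⌉ − ⌈(28·521+165)/760⌉ = ⌈15274/760⌉ − ⌈14753/760⌉ = 21 − 20 = 1


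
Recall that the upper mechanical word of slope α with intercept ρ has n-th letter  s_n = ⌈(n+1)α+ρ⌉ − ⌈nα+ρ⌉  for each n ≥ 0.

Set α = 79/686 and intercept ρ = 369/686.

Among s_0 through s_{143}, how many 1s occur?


17

#1s = Σ_{n=0}^{143} s_n = Σ_{n=0}^{143} (⌈(n+1)α+ρ⌉ − ⌈nα+ρ⌉)
the sum telescopes: every ⌈nα+ρ⌉ with 0 < n < 144 appears once with + and once with −, leaving ⌈144α+ρ⌉ − ⌈0·α+ρ⌉
144α + ρ = (144·79 + 369) / 686 = 11745/686
ρ = 369/686
⌈11745/686⌉ = 18,  ⌈369/686⌉ = 1
#1s = 18 − 1 = 17


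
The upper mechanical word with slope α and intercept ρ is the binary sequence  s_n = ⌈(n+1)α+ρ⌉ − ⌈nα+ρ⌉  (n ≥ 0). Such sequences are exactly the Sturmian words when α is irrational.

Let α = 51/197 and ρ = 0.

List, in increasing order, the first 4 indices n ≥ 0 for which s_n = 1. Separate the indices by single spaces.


0 3 7 11

n=0: ⌈51/197⌉−⌈0/197⌉ = 1−0 = 1  ← one
n=1: ⌈102/197⌉−⌈51/197⌉ = 1−1 = 0
n=2: ⌈153/197⌉−⌈102/197⌉ = 1−1 = 0
n=3: ⌈204/197⌉−⌈153/197⌉ = 2−1 = 1  ← one
n=4: ⌈255/197⌉−⌈204/197⌉ = 2−2 = 0
n=5: ⌈306/197⌉−⌈255/197⌉ = 2−2 = 0
n=6: ⌈357/197⌉−⌈306/197⌉ = 2−2 = 0
n=7: ⌈408/197⌉−⌈357/197⌉ = 3−2 = 1  ← one
n=8: ⌈459/197⌉−⌈408/197⌉ = 3−3 = 0
n=9: ⌈510/197⌉−⌈459/197⌉ = 3−3 = 0
n=10: ⌈561/197⌉−⌈510/197⌉ = 3−3 = 0
n=11: ⌈612/197⌉−⌈561/197⌉ = 4−3 = 1  ← one
positions of the first 4 ones: 0 3 7 11


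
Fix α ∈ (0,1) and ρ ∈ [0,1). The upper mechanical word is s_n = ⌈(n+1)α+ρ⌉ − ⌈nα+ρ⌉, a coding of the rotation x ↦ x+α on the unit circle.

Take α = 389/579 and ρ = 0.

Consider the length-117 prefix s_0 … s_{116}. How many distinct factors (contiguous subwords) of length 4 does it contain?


t_n = ⌈(n·389)/579⌉ for n = 0 … 117:
  n=0…9: ⌈0/579⌉=0 ⌈389/579⌉=1 ⌈778/579⌉=2 ⌈1167/579⌉=3 ⌈1556/579⌉=3 ⌈1945/579⌉=4 ⌈2334/579⌉=5 ⌈2723/579⌉=5 ⌈3112/579⌉=6 ⌈3501/579⌉=7
  n=10…19: ⌈3890/579⌉=7 ⌈4279/579⌉=8 ⌈4668/579⌉=9 ⌈5057/579⌉=9 ⌈5446/579⌉=10 ⌈5835/579⌉=11 ⌈6224/579⌉=11 ⌈6613/579⌉=12 ⌈7002/579⌉=13 ⌈7391/579⌉=13
  n=20…29: ⌈7780/579⌉=14 ⌈8169/579⌉=15 ⌈8558/579⌉=15 ⌈8947/579⌉=16 ⌈9336/579⌉=17 ⌈9725/579⌉=17 ⌈10114/579⌉=18 ⌈10503/579⌉=19 ⌈10892/579⌉=19 ⌈11281/579⌉=20
  n=30…39: ⌈11670/579⌉=21 ⌈12059/579⌉=21 ⌈12448/579⌉=22 ⌈12837/579⌉=23 ⌈13226/579⌉=23 ⌈13615/579⌉=24 ⌈14004/579⌉=25 ⌈14393/579⌉=25 ⌈14782/579⌉=26 ⌈15171/579⌉=27
  n=40…49: ⌈15560/579⌉=27 ⌈15949/579⌉=28 ⌈16338/579⌉=29 ⌈16727/579⌉=29 ⌈17116/579⌉=30 ⌈17505/579⌉=31 ⌈17894/579⌉=31 ⌈18283/579⌉=32 ⌈18672/579⌉=33 ⌈19061/579⌉=33
  n=50…59: ⌈19450/579⌉=34 ⌈19839/579⌉=35 ⌈20228/579⌉=35 ⌈20617/579⌉=36 ⌈21006/579⌉=37 ⌈21395/579⌉=37 ⌈21784/579⌉=38 ⌈22173/579⌉=39 ⌈22562/579⌉=39 ⌈22951/579⌉=40
  n=60…69: ⌈23340/579⌉=41 ⌈23729/579⌉=41 ⌈24118/579⌉=42 ⌈24507/579⌉=43 ⌈24896/579⌉=43 ⌈25285/579⌉=44 ⌈25674/579⌉=45 ⌈26063/579⌉=46 ⌈26452/579⌉=46 ⌈26841/579⌉=47
  n=70…79: ⌈27230/579⌉=48 ⌈27619/579⌉=48 ⌈28008/579⌉=49 ⌈28397/579⌉=50 ⌈28786/579⌉=50 ⌈29175/579⌉=51 ⌈29564/579⌉=52 ⌈29953/579⌉=52 ⌈30342/579⌉=53 ⌈30731/579⌉=54
  n=80…89: ⌈31120/579⌉=54 ⌈31509/579⌉=55 ⌈31898/579⌉=56 ⌈32287/579⌉=56 ⌈32676/579⌉=57 ⌈33065/579⌉=58 ⌈33454/579⌉=58 ⌈33843/579⌉=59 ⌈34232/579⌉=60 ⌈34621/579⌉=60
  n=90…99: ⌈35010/579⌉=61 ⌈35399/579⌉=62 ⌈35788/579⌉=62 ⌈36177/579⌉=63 ⌈36566/579⌉=64 ⌈36955/579⌉=64 ⌈37344/579⌉=65 ⌈37733/579⌉=66 ⌈38122/579⌉=66 ⌈38511/579⌉=67
  n=100…109: ⌈38900/579⌉=68 ⌈39289/579⌉=68 ⌈39678/579⌉=69 ⌈40067/579⌉=70 ⌈40456/579⌉=70 ⌈40845/579⌉=71 ⌈41234/579⌉=72 ⌈41623/579⌉=72 ⌈42012/579⌉=73 ⌈42401/579⌉=74
  n=110…117: ⌈42790/579⌉=74 ⌈43179/579⌉=75 ⌈43568/579⌉=76 ⌈43957/579⌉=76 ⌈44346/579⌉=77 ⌈44735/579⌉=78 ⌈45124/579⌉=78 ⌈45513/579⌉=79
s_n = t_(n+1) − t_n for n = 0 … 116 gives
prefix = 111011011011011011011011011011011011011011011011011011011011011011101101101101101101101101101101101101101101101101101
slide a length-4 window over [0..3] … [113..116] (114 windows); first occurrence of each distinct factor:
  [  0..  3] 1110
  [  1..  4] 1101
  [  2..  5] 1011
  [  3..  6] 0110
  [ 63.. 66] 0111
  (the other 109 windows repeat one of these)
distinct factors: {0110, 0111, 1011, 1101, 1110}
count = 5  (Sturmian bound for length 4 is 5)

5


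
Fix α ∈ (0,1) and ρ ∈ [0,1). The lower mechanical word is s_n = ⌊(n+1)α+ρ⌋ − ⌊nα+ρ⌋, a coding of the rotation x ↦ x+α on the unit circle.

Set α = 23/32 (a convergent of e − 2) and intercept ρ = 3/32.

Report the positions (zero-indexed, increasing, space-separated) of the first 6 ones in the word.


n=0: ⌊26/32⌋−⌊3/32⌋ = 0−0 = 0
n=1: ⌊49/32⌋−⌊26/32⌋ = 1−0 = 1  ← one
n=2: ⌊72/32⌋−⌊49/32⌋ = 2−1 = 1  ← one
n=3: ⌊95/32⌋−⌊72/32⌋ = 2−2 = 0
n=4: ⌊118/32⌋−⌊95/32⌋ = 3−2 = 1  ← one
n=5: ⌊141/32⌋−⌊118/32⌋ = 4−3 = 1  ← one
n=6: ⌊164/32⌋−⌊141/32⌋ = 5−4 = 1  ← one
n=7: ⌊187/32⌋−⌊164/32⌋ = 5−5 = 0
n=8: ⌊210/32⌋−⌊187/32⌋ = 6−5 = 1  ← one
positions of the first 6 ones: 1 2 4 5 6 8

1 2 4 5 6 8


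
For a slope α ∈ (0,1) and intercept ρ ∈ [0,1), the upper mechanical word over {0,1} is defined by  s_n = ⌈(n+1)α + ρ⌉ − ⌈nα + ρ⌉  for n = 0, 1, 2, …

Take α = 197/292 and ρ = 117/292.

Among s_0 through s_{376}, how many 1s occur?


#1s = Σ_{n=0}^{376} s_n = Σ_{n=0}^{376} (⌈(n+1)α+ρ⌉ − ⌈nα+ρ⌉)
the sum telescopes: every ⌈nα+ρ⌉ with 0 < n < 377 appears once with + and once with −, leaving ⌈377α+ρ⌉ − ⌈0·α+ρ⌉
377α + ρ = (377·197 + 117) / 292 = 74386/292
ρ = 117/292
⌈74386/292⌉ = 255,  ⌈117/292⌉ = 1
#1s = 255 − 1 = 254

254


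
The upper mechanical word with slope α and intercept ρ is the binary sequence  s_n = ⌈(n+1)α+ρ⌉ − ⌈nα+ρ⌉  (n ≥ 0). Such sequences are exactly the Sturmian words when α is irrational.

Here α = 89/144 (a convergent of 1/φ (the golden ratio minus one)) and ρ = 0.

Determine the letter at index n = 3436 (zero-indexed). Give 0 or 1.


(n+1)α + ρ = (3437·89) / 144 = 305893/144
nα + ρ     = (3436·89) / 144 = 305804/144
⌈305893/144⌉ = 2125,  ⌈305804/144⌉ = 2124
s_{3436} = 2125 − 2124 = 1

1


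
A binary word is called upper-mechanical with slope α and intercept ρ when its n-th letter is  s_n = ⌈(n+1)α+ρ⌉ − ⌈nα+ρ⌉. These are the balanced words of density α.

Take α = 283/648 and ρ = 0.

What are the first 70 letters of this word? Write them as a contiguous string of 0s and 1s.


1010101001010100101010100101010010101010010101001010101001010100101010

n=0: ⌈(1·283)/648⌉ − ⌈(0·283)/648⌉ = ⌈283/648⌉ − ⌈0/648⌉ = 1 − 0 = 1
n=1: ⌈(2·283)/648⌉ − ⌈(1·283)/648⌉ = ⌈566/648⌉ − ⌈283/648⌉ = 1 − 1 = 0
n=2: ⌈(3·283)/648⌉ − ⌈(2·283)/648⌉ = ⌈849/648⌉ − ⌈566/648⌉ = 2 − 1 = 1
n=3: ⌈(4·283)/648⌉ − ⌈(3·283)/648⌉ = ⌈1132/648⌉ − ⌈849/648⌉ = 2 − 2 = 0
n=4: ⌈(5·283)/648⌉ − ⌈(4·283)/648⌉ = ⌈1415/648⌉ − ⌈1132/648⌉ = 3 − 2 = 1
n=5: ⌈(6·283)/648⌉ − ⌈(5·283)/648⌉ = ⌈1698/648⌉ − ⌈1415/648⌉ = 3 − 3 = 0
n=6: ⌈(7·283)/648⌉ − ⌈(6·283)/648⌉ = ⌈1981/648⌉ − ⌈1698/648⌉ = 4 − 3 = 1
n=7: ⌈(8·283)/648⌉ − ⌈(7·283)/648⌉ = ⌈2264/648⌉ − ⌈1981/648⌉ = 4 − 4 = 0
n=8: ⌈(9·283)/648⌉ − ⌈(8·283)/648⌉ = ⌈2547/648⌉ − ⌈2264/648⌉ = 4 − 4 = 0
n=9: ⌈(10·283)/648⌉ − ⌈(9·283)/648⌉ = ⌈2830/648⌉ − ⌈2547/648⌉ = 5 − 4 = 1
n=10: ⌈(11·283)/648⌉ − ⌈(10·283)/648⌉ = ⌈3113/648⌉ − ⌈2830/648⌉ = 5 − 5 = 0
n=11: ⌈(12·283)/648⌉ − ⌈(11·283)/648⌉ = ⌈3396/648⌉ − ⌈3113/648⌉ = 6 − 5 = 1
n=12: ⌈(13·283)/648⌉ − ⌈(12·283)/648⌉ = ⌈3679/648⌉ − ⌈3396/648⌉ = 6 − 6 = 0
n=13: ⌈(14·283)/648⌉ − ⌈(13·283)/648⌉ = ⌈3962/648⌉ − ⌈3679/648⌉ = 7 − 6 = 1
n=14: ⌈(15·283)/648⌉ − ⌈(14·283)/648⌉ = ⌈4245/648⌉ − ⌈3962/648⌉ = 7 − 7 = 0
n=15: ⌈(16·283)/648⌉ − ⌈(15·283)/648⌉ = ⌈4528/648⌉ − ⌈4245/648⌉ = 7 − 7 = 0
n=16: ⌈(17·283)/648⌉ − ⌈(16·283)/648⌉ = ⌈4811/648⌉ − ⌈4528/648⌉ = 8 − 7 = 1
n=17: ⌈(18·283)/648⌉ − ⌈(17·283)/648⌉ = ⌈5094/648⌉ − ⌈4811/648⌉ = 8 − 8 = 0
n=18: ⌈(19·283)/648⌉ − ⌈(18·283)/648⌉ = ⌈5377/648⌉ − ⌈5094/648⌉ = 9 − 8 = 1
n=19: ⌈(20·283)/648⌉ − ⌈(19·283)/648⌉ = ⌈5660/648⌉ − ⌈5377/648⌉ = 9 − 9 = 0
n=20: ⌈(21·283)/648⌉ − ⌈(20·283)/648⌉ = ⌈5943/648⌉ − ⌈5660/648⌉ = 10 − 9 = 1
n=21: ⌈(22·283)/648⌉ − ⌈(21·283)/648⌉ = ⌈6226/648⌉ − ⌈5943/648⌉ = 10 − 10 = 0
n=22: ⌈(23·283)/648⌉ − ⌈(22·283)/648⌉ = ⌈6509/648⌉ − ⌈6226/648⌉ = 11 − 10 = 1
n=23: ⌈(24·283)/648⌉ − ⌈(23·283)/648⌉ = ⌈6792/648⌉ − ⌈6509/648⌉ = 11 − 11 = 0
n=24: ⌈(25·283)/648⌉ − ⌈(24·283)/648⌉ = ⌈7075/648⌉ − ⌈6792/648⌉ = 11 − 11 = 0
n=25: ⌈(26·283)/648⌉ − ⌈(25·283)/648⌉ = ⌈7358/648⌉ − ⌈7075/648⌉ = 12 − 11 = 1
n=26: ⌈(27·283)/648⌉ − ⌈(26·283)/648⌉ = ⌈7641/648⌉ − ⌈7358/648⌉ = 12 − 12 = 0
n=27: ⌈(28·283)/648⌉ − ⌈(27·283)/648⌉ = ⌈7924/648⌉ − ⌈7641/648⌉ = 13 − 12 = 1
n=28: ⌈(29·283)/648⌉ − ⌈(28·283)/648⌉ = ⌈8207/648⌉ − ⌈7924/648⌉ = 13 − 13 = 0
n=29: ⌈(30·283)/648⌉ − ⌈(29·283)/648⌉ = ⌈8490/648⌉ − ⌈8207/648⌉ = 14 − 13 = 1
n=30: ⌈(31·283)/648⌉ − ⌈(30·283)/648⌉ = ⌈8773/648⌉ − ⌈8490/648⌉ = 14 − 14 = 0
n=31: ⌈(32·283)/648⌉ − ⌈(31·283)/648⌉ = ⌈9056/648⌉ − ⌈8773/648⌉ = 14 − 14 = 0
n=32: ⌈(33·283)/648⌉ − ⌈(32·283)/648⌉ = ⌈9339/648⌉ − ⌈9056/648⌉ = 15 − 14 = 1
n=33: ⌈(34·283)/648⌉ − ⌈(33·283)/648⌉ = ⌈9622/648⌉ − ⌈9339/648⌉ = 15 − 15 = 0
n=34: ⌈(35·283)/648⌉ − ⌈(34·283)/648⌉ = ⌈9905/648⌉ − ⌈9622/648⌉ = 16 − 15 = 1
n=35: ⌈(36·283)/648⌉ − ⌈(35·283)/648⌉ = ⌈10188/648⌉ − ⌈9905/648⌉ = 16 − 16 = 0
n=36: ⌈(37·283)/648⌉ − ⌈(36·283)/648⌉ = ⌈10471/648⌉ − ⌈10188/648⌉ = 17 − 16 = 1
n=37: ⌈(38·283)/648⌉ − ⌈(37·283)/648⌉ = ⌈10754/648⌉ − ⌈10471/648⌉ = 17 − 17 = 0
n=38: ⌈(39·283)/648⌉ − ⌈(38·283)/648⌉ = ⌈11037/648⌉ − ⌈10754/648⌉ = 18 − 17 = 1
n=39: ⌈(40·283)/648⌉ − ⌈(39·283)/648⌉ = ⌈11320/648⌉ − ⌈11037/648⌉ = 18 − 18 = 0
n=40: ⌈(41·283)/648⌉ − ⌈(40·283)/648⌉ = ⌈11603/648⌉ − ⌈11320/648⌉ = 18 − 18 = 0
n=41: ⌈(42·283)/648⌉ − ⌈(41·283)/648⌉ = ⌈11886/648⌉ − ⌈11603/648⌉ = 19 − 18 = 1
n=42: ⌈(43·283)/648⌉ − ⌈(42·283)/648⌉ = ⌈12169/648⌉ − ⌈11886/648⌉ = 19 − 19 = 0
n=43: ⌈(44·283)/648⌉ − ⌈(43·283)/648⌉ = ⌈12452/648⌉ − ⌈12169/648⌉ = 20 − 19 = 1
n=44: ⌈(45·283)/648⌉ − ⌈(44·283)/648⌉ = ⌈12735/648⌉ − ⌈12452/648⌉ = 20 − 20 = 0
n=45: ⌈(46·283)/648⌉ − ⌈(45·283)/648⌉ = ⌈13018/648⌉ − ⌈12735/648⌉ = 21 − 20 = 1
n=46: ⌈(47·283)/648⌉ − ⌈(46·283)/648⌉ = ⌈13301/648⌉ − ⌈13018/648⌉ = 21 − 21 = 0
n=47: ⌈(48·283)/648⌉ − ⌈(47·283)/648⌉ = ⌈13584/648⌉ − ⌈13301/648⌉ = 21 − 21 = 0
n=48: ⌈(49·283)/648⌉ − ⌈(48·283)/648⌉ = ⌈13867/648⌉ − ⌈13584/648⌉ = 22 − 21 = 1
n=49: ⌈(50·283)/648⌉ − ⌈(49·283)/648⌉ = ⌈14150/648⌉ − ⌈13867/648⌉ = 22 − 22 = 0
n=50: ⌈(51·283)/648⌉ − ⌈(50·283)/648⌉ = ⌈14433/648⌉ − ⌈14150/648⌉ = 23 − 22 = 1
n=51: ⌈(52·283)/648⌉ − ⌈(51·283)/648⌉ = ⌈14716/648⌉ − ⌈14433/648⌉ = 23 − 23 = 0
n=52: ⌈(53·283)/648⌉ − ⌈(52·283)/648⌉ = ⌈14999/648⌉ − ⌈14716/648⌉ = 24 − 23 = 1
n=53: ⌈(54·283)/648⌉ − ⌈(53·283)/648⌉ = ⌈15282/648⌉ − ⌈14999/648⌉ = 24 − 24 = 0
n=54: ⌈(55·283)/648⌉ − ⌈(54·283)/648⌉ = ⌈15565/648⌉ − ⌈15282/648⌉ = 25 − 24 = 1
n=55: ⌈(56·283)/648⌉ − ⌈(55·283)/648⌉ = ⌈15848/648⌉ − ⌈15565/648⌉ = 25 − 25 = 0
n=56: ⌈(57·283)/648⌉ − ⌈(56·283)/648⌉ = ⌈16131/648⌉ − ⌈15848/648⌉ = 25 − 25 = 0
n=57: ⌈(58·283)/648⌉ − ⌈(57·283)/648⌉ = ⌈16414/648⌉ − ⌈16131/648⌉ = 26 − 25 = 1
n=58: ⌈(59·283)/648⌉ − ⌈(58·283)/648⌉ = ⌈16697/648⌉ − ⌈16414/648⌉ = 26 − 26 = 0
n=59: ⌈(60·283)/648⌉ − ⌈(59·283)/648⌉ = ⌈16980/648⌉ − ⌈16697/648⌉ = 27 − 26 = 1
n=60: ⌈(61·283)/648⌉ − ⌈(60·283)/648⌉ = ⌈17263/648⌉ − ⌈16980/648⌉ = 27 − 27 = 0
n=61: ⌈(62·283)/648⌉ − ⌈(61·283)/648⌉ = ⌈17546/648⌉ − ⌈17263/648⌉ = 28 − 27 = 1
n=62: ⌈(63·283)/648⌉ − ⌈(62·283)/648⌉ = ⌈17829/648⌉ − ⌈17546/648⌉ = 28 − 28 = 0
n=63: ⌈(64·283)/648⌉ − ⌈(63·283)/648⌉ = ⌈18112/648⌉ − ⌈17829/648⌉ = 28 − 28 = 0
n=64: ⌈(65·283)/648⌉ − ⌈(64·283)/648⌉ = ⌈18395/648⌉ − ⌈18112/648⌉ = 29 − 28 = 1
n=65: ⌈(66·283)/648⌉ − ⌈(65·283)/648⌉ = ⌈18678/648⌉ − ⌈18395/648⌉ = 29 − 29 = 0
n=66: ⌈(67·283)/648⌉ − ⌈(66·283)/648⌉ = ⌈18961/648⌉ − ⌈18678/648⌉ = 30 − 29 = 1
n=67: ⌈(68·283)/648⌉ − ⌈(67·283)/648⌉ = ⌈19244/648⌉ − ⌈18961/648⌉ = 30 − 30 = 0
n=68: ⌈(69·283)/648⌉ − ⌈(68·283)/648⌉ = ⌈19527/648⌉ − ⌈19244/648⌉ = 31 − 30 = 1
n=69: ⌈(70·283)/648⌉ − ⌈(69·283)/648⌉ = ⌈19810/648⌉ − ⌈19527/648⌉ = 31 − 31 = 0


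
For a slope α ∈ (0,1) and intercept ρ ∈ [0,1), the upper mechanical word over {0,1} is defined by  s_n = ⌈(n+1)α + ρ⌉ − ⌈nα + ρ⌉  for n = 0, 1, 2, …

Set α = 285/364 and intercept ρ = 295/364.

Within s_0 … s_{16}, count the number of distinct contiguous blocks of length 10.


t_n = ⌈(n·285+295)/364⌉ for n = 0 … 17:
  n=0…9: ⌈295/364⌉=1 ⌈580/364⌉=2 ⌈865/364⌉=3 ⌈1150/364⌉=4 ⌈1435/364⌉=4 ⌈1720/364⌉=5 ⌈2005/364⌉=6 ⌈2290/364⌉=7 ⌈2575/364⌉=8 ⌈2860/364⌉=8
  n=10…17: ⌈3145/364⌉=9 ⌈3430/364⌉=10 ⌈3715/364⌉=11 ⌈4000/364⌉=11 ⌈4285/364⌉=12 ⌈4570/364⌉=13 ⌈4855/364⌉=14 ⌈5140/364⌉=15
s_n = t_(n+1) − t_n for n = 0 … 16 gives
prefix = 11101111011101111
slide a length-10 window over [0..9] … [7..16] (8 windows); first occurrence of each distinct factor:
  [  0..  9] 1110111101
  [  1.. 10] 1101111011
  [  2.. 11] 1011110111
  [  3.. 12] 0111101110
  [  4.. 13] 1111011101
  [  5.. 14] 1110111011
  [  6.. 15] 1101110111
  [  7.. 16] 1011101111
distinct factors: {0111101110, 1011101111, 1011110111, 1101110111, 1101111011, 1110111011, 1110111101, 1111011101}
count = 8  (Sturmian bound for length 10 is 11)

8


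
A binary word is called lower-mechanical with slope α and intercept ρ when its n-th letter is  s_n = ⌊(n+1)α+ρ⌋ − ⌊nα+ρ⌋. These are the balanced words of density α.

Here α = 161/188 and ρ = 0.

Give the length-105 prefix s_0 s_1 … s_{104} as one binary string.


n=0: ⌊(1·161)/188⌋ − ⌊(0·161)/188⌋ = ⌊161/188⌋ − ⌊0/188⌋ = 0 − 0 = 0
n=1: ⌊(2·161)/188⌋ − ⌊(1·161)/188⌋ = ⌊322/188⌋ − ⌊161/188⌋ = 1 − 0 = 1
n=2: ⌊(3·161)/188⌋ − ⌊(2·161)/188⌋ = ⌊483/188⌋ − ⌊322/188⌋ = 2 − 1 = 1
n=3: ⌊(4·161)/188⌋ − ⌊(3·161)/188⌋ = ⌊644/188⌋ − ⌊483/188⌋ = 3 − 2 = 1
n=4: ⌊(5·161)/188⌋ − ⌊(4·161)/188⌋ = ⌊805/188⌋ − ⌊644/188⌋ = 4 − 3 = 1
n=5: ⌊(6·161)/188⌋ − ⌊(5·161)/188⌋ = ⌊966/188⌋ − ⌊805/188⌋ = 5 − 4 = 1
n=6: ⌊(7·161)/188⌋ − ⌊(6·161)/188⌋ = ⌊1127/188⌋ − ⌊966/188⌋ = 5 − 5 = 0
n=7: ⌊(8·161)/188⌋ − ⌊(7·161)/188⌋ = ⌊1288/188⌋ − ⌊1127/188⌋ = 6 − 5 = 1
n=8: ⌊(9·161)/188⌋ − ⌊(8·161)/188⌋ = ⌊1449/188⌋ − ⌊1288/188⌋ = 7 − 6 = 1
n=9: ⌊(10·161)/188⌋ − ⌊(9·161)/188⌋ = ⌊1610/188⌋ − ⌊1449/188⌋ = 8 − 7 = 1
n=10: ⌊(11·161)/188⌋ − ⌊(10·161)/188⌋ = ⌊1771/188⌋ − ⌊1610/188⌋ = 9 − 8 = 1
n=11: ⌊(12·161)/188⌋ − ⌊(11·161)/188⌋ = ⌊1932/188⌋ − ⌊1771/188⌋ = 10 − 9 = 1
n=12: ⌊(13·161)/188⌋ − ⌊(12·161)/188⌋ = ⌊2093/188⌋ − ⌊1932/188⌋ = 11 − 10 = 1
n=13: ⌊(14·161)/188⌋ − ⌊(13·161)/188⌋ = ⌊2254/188⌋ − ⌊2093/188⌋ = 11 − 11 = 0
n=14: ⌊(15·161)/188⌋ − ⌊(14·161)/188⌋ = ⌊2415/188⌋ − ⌊2254/188⌋ = 12 − 11 = 1
n=15: ⌊(16·161)/188⌋ − ⌊(15·161)/188⌋ = ⌊2576/188⌋ − ⌊2415/188⌋ = 13 − 12 = 1
n=16: ⌊(17·161)/188⌋ − ⌊(16·161)/188⌋ = ⌊2737/188⌋ − ⌊2576/188⌋ = 14 − 13 = 1
n=17: ⌊(18·161)/188⌋ − ⌊(17·161)/188⌋ = ⌊2898/188⌋ − ⌊2737/188⌋ = 15 − 14 = 1
n=18: ⌊(19·161)/188⌋ − ⌊(18·161)/188⌋ = ⌊3059/188⌋ − ⌊2898/188⌋ = 16 − 15 = 1
n=19: ⌊(20·161)/188⌋ − ⌊(19·161)/188⌋ = ⌊3220/188⌋ − ⌊3059/188⌋ = 17 − 16 = 1
n=20: ⌊(21·161)/188⌋ − ⌊(20·161)/188⌋ = ⌊3381/188⌋ − ⌊3220/188⌋ = 17 − 17 = 0
n=21: ⌊(22·161)/188⌋ − ⌊(21·161)/188⌋ = ⌊3542/188⌋ − ⌊3381/188⌋ = 18 − 17 = 1
n=22: ⌊(23·161)/188⌋ − ⌊(22·161)/188⌋ = ⌊3703/188⌋ − ⌊3542/188⌋ = 19 − 18 = 1
n=23: ⌊(24·161)/188⌋ − ⌊(23·161)/188⌋ = ⌊3864/188⌋ − ⌊3703/188⌋ = 20 − 19 = 1
n=24: ⌊(25·161)/188⌋ − ⌊(24·161)/188⌋ = ⌊4025/188⌋ − ⌊3864/188⌋ = 21 − 20 = 1
n=25: ⌊(26·161)/188⌋ − ⌊(25·161)/188⌋ = ⌊4186/188⌋ − ⌊4025/188⌋ = 22 − 21 = 1
n=26: ⌊(27·161)/188⌋ − ⌊(26·161)/188⌋ = ⌊4347/188⌋ − ⌊4186/188⌋ = 23 − 22 = 1
n=27: ⌊(28·161)/188⌋ − ⌊(27·161)/188⌋ = ⌊4508/188⌋ − ⌊4347/188⌋ = 23 − 23 = 0
n=28: ⌊(29·161)/188⌋ − ⌊(28·161)/188⌋ = ⌊4669/188⌋ − ⌊4508/188⌋ = 24 − 23 = 1
n=29: ⌊(30·161)/188⌋ − ⌊(29·161)/188⌋ = ⌊4830/188⌋ − ⌊4669/188⌋ = 25 − 24 = 1
n=30: ⌊(31·161)/188⌋ − ⌊(30·161)/188⌋ = ⌊4991/188⌋ − ⌊4830/188⌋ = 26 − 25 = 1
n=31: ⌊(32·161)/188⌋ − ⌊(31·161)/188⌋ = ⌊5152/188⌋ − ⌊4991/188⌋ = 27 − 26 = 1
n=32: ⌊(33·161)/188⌋ − ⌊(32·161)/188⌋ = ⌊5313/188⌋ − ⌊5152/188⌋ = 28 − 27 = 1
n=33: ⌊(34·161)/188⌋ − ⌊(33·161)/188⌋ = ⌊5474/188⌋ − ⌊5313/188⌋ = 29 − 28 = 1
n=34: ⌊(35·161)/188⌋ − ⌊(34·161)/188⌋ = ⌊5635/188⌋ − ⌊5474/188⌋ = 29 − 29 = 0
n=35: ⌊(36·161)/188⌋ − ⌊(35·161)/188⌋ = ⌊5796/188⌋ − ⌊5635/188⌋ = 30 − 29 = 1
n=36: ⌊(37·161)/188⌋ − ⌊(36·161)/188⌋ = ⌊5957/188⌋ − ⌊5796/188⌋ = 31 − 30 = 1
n=37: ⌊(38·161)/188⌋ − ⌊(37·161)/188⌋ = ⌊6118/188⌋ − ⌊5957/188⌋ = 32 − 31 = 1
n=38: ⌊(39·161)/188⌋ − ⌊(38·161)/188⌋ = ⌊6279/188⌋ − ⌊6118/188⌋ = 33 − 32 = 1
n=39: ⌊(40·161)/188⌋ − ⌊(39·161)/188⌋ = ⌊6440/188⌋ − ⌊6279/188⌋ = 34 − 33 = 1
n=40: ⌊(41·161)/188⌋ − ⌊(40·161)/188⌋ = ⌊6601/188⌋ − ⌊6440/188⌋ = 35 − 34 = 1
n=41: ⌊(42·161)/188⌋ − ⌊(41·161)/188⌋ = ⌊6762/188⌋ − ⌊6601/188⌋ = 35 − 35 = 0
n=42: ⌊(43·161)/188⌋ − ⌊(42·161)/188⌋ = ⌊6923/188⌋ − ⌊6762/188⌋ = 36 − 35 = 1
n=43: ⌊(44·161)/188⌋ − ⌊(43·161)/188⌋ = ⌊7084/188⌋ − ⌊6923/188⌋ = 37 − 36 = 1
n=44: ⌊(45·161)/188⌋ − ⌊(44·161)/188⌋ = ⌊7245/188⌋ − ⌊7084/188⌋ = 38 − 37 = 1
n=45: ⌊(46·161)/188⌋ − ⌊(45·161)/188⌋ = ⌊7406/188⌋ − ⌊7245/188⌋ = 39 − 38 = 1
n=46: ⌊(47·161)/188⌋ − ⌊(46·161)/188⌋ = ⌊7567/188⌋ − ⌊7406/188⌋ = 40 − 39 = 1
n=47: ⌊(48·161)/188⌋ − ⌊(47·161)/188⌋ = ⌊7728/188⌋ − ⌊7567/188⌋ = 41 − 40 = 1
n=48: ⌊(49·161)/188⌋ − ⌊(48·161)/188⌋ = ⌊7889/188⌋ − ⌊7728/188⌋ = 41 − 41 = 0
n=49: ⌊(50·161)/188⌋ − ⌊(49·161)/188⌋ = ⌊8050/188⌋ − ⌊7889/188⌋ = 42 − 41 = 1
n=50: ⌊(51·161)/188⌋ − ⌊(50·161)/188⌋ = ⌊8211/188⌋ − ⌊8050/188⌋ = 43 − 42 = 1
n=51: ⌊(52·161)/188⌋ − ⌊(51·161)/188⌋ = ⌊8372/188⌋ − ⌊8211/188⌋ = 44 − 43 = 1
n=52: ⌊(53·161)/188⌋ − ⌊(52·161)/188⌋ = ⌊8533/188⌋ − ⌊8372/188⌋ = 45 − 44 = 1
n=53: ⌊(54·161)/188⌋ − ⌊(53·161)/188⌋ = ⌊8694/188⌋ − ⌊8533/188⌋ = 46 − 45 = 1
n=54: ⌊(55·161)/188⌋ − ⌊(54·161)/188⌋ = ⌊8855/188⌋ − ⌊8694/188⌋ = 47 − 46 = 1
n=55: ⌊(56·161)/188⌋ − ⌊(55·161)/188⌋ = ⌊9016/188⌋ − ⌊8855/188⌋ = 47 − 47 = 0
n=56: ⌊(57·161)/188⌋ − ⌊(56·161)/188⌋ = ⌊9177/188⌋ − ⌊9016/188⌋ = 48 − 47 = 1
n=57: ⌊(58·161)/188⌋ − ⌊(57·161)/188⌋ = ⌊9338/188⌋ − ⌊9177/188⌋ = 49 − 48 = 1
n=58: ⌊(59·161)/188⌋ − ⌊(58·161)/188⌋ = ⌊9499/188⌋ − ⌊9338/188⌋ = 50 − 49 = 1
n=59: ⌊(60·161)/188⌋ − ⌊(59·161)/188⌋ = ⌊9660/188⌋ − ⌊9499/188⌋ = 51 − 50 = 1
n=60: ⌊(61·161)/188⌋ − ⌊(60·161)/188⌋ = ⌊9821/188⌋ − ⌊9660/188⌋ = 52 − 51 = 1
n=61: ⌊(62·161)/188⌋ − ⌊(61·161)/188⌋ = ⌊9982/188⌋ − ⌊9821/188⌋ = 53 − 52 = 1
n=62: ⌊(63·161)/188⌋ − ⌊(62·161)/188⌋ = ⌊10143/188⌋ − ⌊9982/188⌋ = 53 − 53 = 0
n=63: ⌊(64·161)/188⌋ − ⌊(63·161)/188⌋ = ⌊10304/188⌋ − ⌊10143/188⌋ = 54 − 53 = 1
n=64: ⌊(65·161)/188⌋ − ⌊(64·161)/188⌋ = ⌊10465/188⌋ − ⌊10304/188⌋ = 55 − 54 = 1
n=65: ⌊(66·161)/188⌋ − ⌊(65·161)/188⌋ = ⌊10626/188⌋ − ⌊10465/188⌋ = 56 − 55 = 1
n=66: ⌊(67·161)/188⌋ − ⌊(66·161)/188⌋ = ⌊10787/188⌋ − ⌊10626/188⌋ = 57 − 56 = 1
n=67: ⌊(68·161)/188⌋ − ⌊(67·161)/188⌋ = ⌊10948/188⌋ − ⌊10787/188⌋ = 58 − 57 = 1
n=68: ⌊(69·161)/188⌋ − ⌊(68·161)/188⌋ = ⌊11109/188⌋ − ⌊10948/188⌋ = 59 − 58 = 1
n=69: ⌊(70·161)/188⌋ − ⌊(69·161)/188⌋ = ⌊11270/188⌋ − ⌊11109/188⌋ = 59 − 59 = 0
n=70: ⌊(71·161)/188⌋ − ⌊(70·161)/188⌋ = ⌊11431/188⌋ − ⌊11270/188⌋ = 60 − 59 = 1
n=71: ⌊(72·161)/188⌋ − ⌊(71·161)/188⌋ = ⌊11592/188⌋ − ⌊11431/188⌋ = 61 − 60 = 1
n=72: ⌊(73·161)/188⌋ − ⌊(72·161)/188⌋ = ⌊11753/188⌋ − ⌊11592/188⌋ = 62 − 61 = 1
n=73: ⌊(74·161)/188⌋ − ⌊(73·161)/188⌋ = ⌊11914/188⌋ − ⌊11753/188⌋ = 63 − 62 = 1
n=74: ⌊(75·161)/188⌋ − ⌊(74·161)/188⌋ = ⌊12075/188⌋ − ⌊11914/188⌋ = 64 − 63 = 1
n=75: ⌊(76·161)/188⌋ − ⌊(75·161)/188⌋ = ⌊12236/188⌋ − ⌊12075/188⌋ = 65 − 64 = 1
n=76: ⌊(77·161)/188⌋ − ⌊(76·161)/188⌋ = ⌊12397/188⌋ − ⌊12236/188⌋ = 65 − 65 = 0
n=77: ⌊(78·161)/188⌋ − ⌊(77·161)/188⌋ = ⌊12558/188⌋ − ⌊12397/188⌋ = 66 − 65 = 1
n=78: ⌊(79·161)/188⌋ − ⌊(78·161)/188⌋ = ⌊12719/188⌋ − ⌊12558/188⌋ = 67 − 66 = 1
n=79: ⌊(80·161)/188⌋ − ⌊(79·161)/188⌋ = ⌊12880/188⌋ − ⌊12719/188⌋ = 68 − 67 = 1
n=80: ⌊(81·161)/188⌋ − ⌊(80·161)/188⌋ = ⌊13041/188⌋ − ⌊12880/188⌋ = 69 − 68 = 1
n=81: ⌊(82·161)/188⌋ − ⌊(81·161)/188⌋ = ⌊13202/188⌋ − ⌊13041/188⌋ = 70 − 69 = 1
n=82: ⌊(83·161)/188⌋ − ⌊(82·161)/188⌋ = ⌊13363/188⌋ − ⌊13202/188⌋ = 71 − 70 = 1
n=83: ⌊(84·161)/188⌋ − ⌊(83·161)/188⌋ = ⌊13524/188⌋ − ⌊13363/188⌋ = 71 − 71 = 0
n=84: ⌊(85·161)/188⌋ − ⌊(84·161)/188⌋ = ⌊13685/188⌋ − ⌊13524/188⌋ = 72 − 71 = 1
n=85: ⌊(86·161)/188⌋ − ⌊(85·161)/188⌋ = ⌊13846/188⌋ − ⌊13685/188⌋ = 73 − 72 = 1
n=86: ⌊(87·161)/188⌋ − ⌊(86·161)/188⌋ = ⌊14007/188⌋ − ⌊13846/188⌋ = 74 − 73 = 1
n=87: ⌊(88·161)/188⌋ − ⌊(87·161)/188⌋ = ⌊14168/188⌋ − ⌊14007/188⌋ = 75 − 74 = 1
n=88: ⌊(89·161)/188⌋ − ⌊(88·161)/188⌋ = ⌊14329/188⌋ − ⌊14168/188⌋ = 76 − 75 = 1
n=89: ⌊(90·161)/188⌋ − ⌊(89·161)/188⌋ = ⌊14490/188⌋ − ⌊14329/188⌋ = 77 − 76 = 1
n=90: ⌊(91·161)/188⌋ − ⌊(90·161)/188⌋ = ⌊14651/188⌋ − ⌊14490/188⌋ = 77 − 77 = 0
n=91: ⌊(92·161)/188⌋ − ⌊(91·161)/188⌋ = ⌊14812/188⌋ − ⌊14651/188⌋ = 78 − 77 = 1
n=92: ⌊(93·161)/188⌋ − ⌊(92·161)/188⌋ = ⌊14973/188⌋ − ⌊14812/188⌋ = 79 − 78 = 1
n=93: ⌊(94·161)/188⌋ − ⌊(93·161)/188⌋ = ⌊15134/188⌋ − ⌊14973/188⌋ = 80 − 79 = 1
n=94: ⌊(95·161)/188⌋ − ⌊(94·161)/188⌋ = ⌊15295/188⌋ − ⌊15134/188⌋ = 81 − 80 = 1
n=95: ⌊(96·161)/188⌋ − ⌊(95·161)/188⌋ = ⌊15456/188⌋ − ⌊15295/188⌋ = 82 − 81 = 1
n=96: ⌊(97·161)/188⌋ − ⌊(96·161)/188⌋ = ⌊15617/188⌋ − ⌊15456/188⌋ = 83 − 82 = 1
n=97: ⌊(98·161)/188⌋ − ⌊(97·161)/188⌋ = ⌊15778/188⌋ − ⌊15617/188⌋ = 83 − 83 = 0
n=98: ⌊(99·161)/188⌋ − ⌊(98·161)/188⌋ = ⌊15939/188⌋ − ⌊15778/188⌋ = 84 − 83 = 1
n=99: ⌊(100·161)/188⌋ − ⌊(99·161)/188⌋ = ⌊16100/188⌋ − ⌊15939/188⌋ = 85 − 84 = 1
n=100: ⌊(101·161)/188⌋ − ⌊(100·161)/188⌋ = ⌊16261/188⌋ − ⌊16100/188⌋ = 86 − 85 = 1
n=101: ⌊(102·161)/188⌋ − ⌊(101·161)/188⌋ = ⌊16422/188⌋ − ⌊16261/188⌋ = 87 − 86 = 1
n=102: ⌊(103·161)/188⌋ − ⌊(102·161)/188⌋ = ⌊16583/188⌋ − ⌊16422/188⌋ = 88 − 87 = 1
n=103: ⌊(104·161)/188⌋ − ⌊(103·161)/188⌋ = ⌊16744/188⌋ − ⌊16583/188⌋ = 89 − 88 = 1
n=104: ⌊(105·161)/188⌋ − ⌊(104·161)/188⌋ = ⌊16905/188⌋ − ⌊16744/188⌋ = 89 − 89 = 0

011111011111101111110111111011111101111110111111011111101111110111111011111101111110111111011111101111110
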